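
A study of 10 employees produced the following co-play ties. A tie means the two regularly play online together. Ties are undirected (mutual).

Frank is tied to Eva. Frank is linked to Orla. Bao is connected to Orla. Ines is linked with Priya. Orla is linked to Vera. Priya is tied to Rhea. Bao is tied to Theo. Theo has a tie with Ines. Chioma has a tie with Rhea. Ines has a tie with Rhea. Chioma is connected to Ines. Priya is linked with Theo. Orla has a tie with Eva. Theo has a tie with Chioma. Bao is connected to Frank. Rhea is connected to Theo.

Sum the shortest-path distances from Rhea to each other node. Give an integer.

20

Distances from Rhea: Bao:2, Chioma:1, Eva:4, Frank:3, Ines:1, Orla:3, Priya:1, Theo:1, Vera:4.
Sum = 2 + 1 + 4 + 3 + 1 + 3 + 1 + 1 + 4 = 20.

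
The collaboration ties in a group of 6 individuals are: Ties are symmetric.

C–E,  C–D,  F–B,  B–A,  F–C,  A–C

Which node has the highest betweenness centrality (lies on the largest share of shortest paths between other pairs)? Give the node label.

C

Unnormalized betweenness of each node: A:3/2, B:1/2, C:15/2, D:0, E:0, F:3/2.
C has the largest value, 15/2, making it the main broker — the node through which the most shortest paths run.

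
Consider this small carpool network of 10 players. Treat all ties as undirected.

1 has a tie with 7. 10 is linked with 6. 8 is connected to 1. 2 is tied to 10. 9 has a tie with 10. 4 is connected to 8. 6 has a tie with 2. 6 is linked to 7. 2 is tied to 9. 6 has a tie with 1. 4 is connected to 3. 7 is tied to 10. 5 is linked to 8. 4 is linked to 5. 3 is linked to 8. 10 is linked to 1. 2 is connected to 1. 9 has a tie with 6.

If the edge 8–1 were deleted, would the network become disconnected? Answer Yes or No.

Yes

Without the 8–1 edge there is no alternate route between 8 and 1, so the network disconnects. It is a bridge.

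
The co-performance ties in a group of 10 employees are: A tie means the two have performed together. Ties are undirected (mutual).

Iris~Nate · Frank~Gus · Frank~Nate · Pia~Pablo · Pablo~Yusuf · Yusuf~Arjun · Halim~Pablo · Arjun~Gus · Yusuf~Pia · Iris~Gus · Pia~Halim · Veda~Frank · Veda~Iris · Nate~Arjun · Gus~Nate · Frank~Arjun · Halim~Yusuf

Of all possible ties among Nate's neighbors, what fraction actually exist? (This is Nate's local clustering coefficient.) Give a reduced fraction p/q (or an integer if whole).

Nate's neighbors: Arjun, Frank, Gus, and Iris (k = 4).
Possible neighbor pairs: C(4,2) = 6. Edges among them: Arjun–Frank, Arjun–Gus, Frank–Gus, Gus–Iris → e = 4.
Clustering(Nate) = 4/6 = 2/3.

2/3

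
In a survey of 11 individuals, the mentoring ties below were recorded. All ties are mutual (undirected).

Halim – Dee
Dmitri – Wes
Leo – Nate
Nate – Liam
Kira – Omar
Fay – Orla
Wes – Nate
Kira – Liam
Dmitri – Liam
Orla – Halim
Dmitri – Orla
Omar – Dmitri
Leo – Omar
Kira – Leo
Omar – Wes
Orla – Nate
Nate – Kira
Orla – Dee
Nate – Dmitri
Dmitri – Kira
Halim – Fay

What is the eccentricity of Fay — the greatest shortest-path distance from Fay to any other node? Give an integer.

3

Distances from Fay: Dee:2, Dmitri:2, Halim:1, Kira:3, Leo:3, Liam:3, Nate:2, Omar:3, Orla:1, Wes:3.
The largest is 3 (to Kira, Liam, Wes, Omar, and Leo), so the eccentricity of Fay is 3.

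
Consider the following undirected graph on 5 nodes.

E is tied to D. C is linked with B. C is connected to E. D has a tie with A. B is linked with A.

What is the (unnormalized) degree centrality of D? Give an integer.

2

D is directly tied to A and E. That is 2 neighbors, so the degree of D is 2.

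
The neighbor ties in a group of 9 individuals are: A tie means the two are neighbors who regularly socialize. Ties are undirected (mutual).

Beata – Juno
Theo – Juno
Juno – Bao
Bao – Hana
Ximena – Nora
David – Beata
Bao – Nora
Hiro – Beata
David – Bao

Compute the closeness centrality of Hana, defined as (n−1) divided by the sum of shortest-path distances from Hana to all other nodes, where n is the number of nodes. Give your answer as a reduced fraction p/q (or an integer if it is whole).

Distances from Hana: Bao:1, Beata:3, David:2, Hiro:4, Juno:2, Nora:2, Theo:3, Ximena:3. Sum = 20.
n = 9, so closeness = 8/20 = 2/5.

2/5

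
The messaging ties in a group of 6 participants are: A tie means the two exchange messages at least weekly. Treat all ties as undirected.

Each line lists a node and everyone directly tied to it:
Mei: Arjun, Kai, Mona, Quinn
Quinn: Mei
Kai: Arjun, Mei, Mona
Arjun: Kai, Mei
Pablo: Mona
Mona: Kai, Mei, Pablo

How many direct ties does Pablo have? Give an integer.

Pablo is directly tied to Mona. That is 1 neighbor, so the degree of Pablo is 1.

1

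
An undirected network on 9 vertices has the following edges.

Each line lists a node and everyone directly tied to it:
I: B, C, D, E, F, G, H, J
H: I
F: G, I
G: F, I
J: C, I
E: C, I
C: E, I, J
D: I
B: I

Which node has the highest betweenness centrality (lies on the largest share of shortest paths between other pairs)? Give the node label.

Unnormalized betweenness of each node: B:0, C:1/2, D:0, E:0, F:0, G:0, H:0, I:49/2, J:0.
I has the largest value, 49/2, making it the main broker — the node through which the most shortest paths run.

I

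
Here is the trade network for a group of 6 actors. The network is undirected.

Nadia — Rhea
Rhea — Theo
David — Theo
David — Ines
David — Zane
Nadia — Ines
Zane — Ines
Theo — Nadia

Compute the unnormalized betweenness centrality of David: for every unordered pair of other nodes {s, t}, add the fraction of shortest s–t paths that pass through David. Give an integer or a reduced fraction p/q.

Pairs whose geodesics pass through David — Zane–Theo: 1; Zane–Rhea: 1/2; Ines–Theo: 1/2.
All other pairs contribute 0.
Summing the contributions gives betweenness(David) = 2.

2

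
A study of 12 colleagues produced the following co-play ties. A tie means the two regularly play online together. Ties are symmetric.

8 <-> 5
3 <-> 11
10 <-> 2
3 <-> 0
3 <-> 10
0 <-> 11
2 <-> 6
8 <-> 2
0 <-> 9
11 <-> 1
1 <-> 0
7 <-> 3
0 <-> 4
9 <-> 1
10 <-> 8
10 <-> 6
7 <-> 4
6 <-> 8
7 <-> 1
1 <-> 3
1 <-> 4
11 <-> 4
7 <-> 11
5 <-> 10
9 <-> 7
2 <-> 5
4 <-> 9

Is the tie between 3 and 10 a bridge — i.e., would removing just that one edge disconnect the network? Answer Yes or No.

Yes

Without the 3–10 edge there is no alternate route between 3 and 10, so the network disconnects. It is a bridge.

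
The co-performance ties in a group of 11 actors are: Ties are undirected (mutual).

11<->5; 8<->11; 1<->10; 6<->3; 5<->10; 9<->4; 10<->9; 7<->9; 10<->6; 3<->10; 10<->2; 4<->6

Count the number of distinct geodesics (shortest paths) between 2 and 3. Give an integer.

1

The shortest distance is 2, and the only length-2 path is 2–10–3. So there is exactly 1 shortest path.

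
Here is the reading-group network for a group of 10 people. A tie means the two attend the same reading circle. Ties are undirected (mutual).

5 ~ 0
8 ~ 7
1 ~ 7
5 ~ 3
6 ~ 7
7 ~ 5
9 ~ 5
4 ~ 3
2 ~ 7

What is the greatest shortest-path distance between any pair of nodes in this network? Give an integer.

4

Eccentricity of each node (its greatest distance to any other): 0:3, 1:4, 2:4, 3:3, 4:4, 5:2, 6:4, 7:3, 8:4, 9:3.
The maximum eccentricity is 4, realized for instance by the pair 4–1 via 4 – 3 – 5 – 7 – 1. So the diameter is 4.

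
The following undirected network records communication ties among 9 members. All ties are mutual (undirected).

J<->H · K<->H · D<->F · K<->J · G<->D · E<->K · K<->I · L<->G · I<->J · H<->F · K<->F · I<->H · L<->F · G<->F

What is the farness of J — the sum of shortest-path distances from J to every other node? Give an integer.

Distances from J: D:3, E:2, F:2, G:3, H:1, I:1, K:1, L:3.
Sum = 3 + 2 + 2 + 3 + 1 + 1 + 1 + 3 = 16.

16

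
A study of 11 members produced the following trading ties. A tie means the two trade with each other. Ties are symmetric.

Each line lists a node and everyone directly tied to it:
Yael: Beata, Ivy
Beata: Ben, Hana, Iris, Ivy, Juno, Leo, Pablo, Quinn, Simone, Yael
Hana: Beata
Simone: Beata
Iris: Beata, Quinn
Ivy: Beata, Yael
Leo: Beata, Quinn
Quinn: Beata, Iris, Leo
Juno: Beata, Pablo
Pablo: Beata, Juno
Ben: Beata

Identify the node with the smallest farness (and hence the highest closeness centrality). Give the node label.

Farness (sum of distances to all others) for each node — Beata:10, Ben:19, Hana:19, Iris:18, Ivy:18, Juno:18, Leo:18, Pablo:18, Quinn:17, Simone:19, Yael:18.
The smallest farness is 10, for Beata, so Beata has the highest closeness.

Beata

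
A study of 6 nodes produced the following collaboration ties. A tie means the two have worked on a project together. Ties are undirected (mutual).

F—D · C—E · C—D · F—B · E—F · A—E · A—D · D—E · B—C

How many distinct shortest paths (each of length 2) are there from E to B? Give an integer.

2

The shortest distance is 2. The length-2 paths are: E–F–B; E–C–B.
That gives 2 distinct shortest paths.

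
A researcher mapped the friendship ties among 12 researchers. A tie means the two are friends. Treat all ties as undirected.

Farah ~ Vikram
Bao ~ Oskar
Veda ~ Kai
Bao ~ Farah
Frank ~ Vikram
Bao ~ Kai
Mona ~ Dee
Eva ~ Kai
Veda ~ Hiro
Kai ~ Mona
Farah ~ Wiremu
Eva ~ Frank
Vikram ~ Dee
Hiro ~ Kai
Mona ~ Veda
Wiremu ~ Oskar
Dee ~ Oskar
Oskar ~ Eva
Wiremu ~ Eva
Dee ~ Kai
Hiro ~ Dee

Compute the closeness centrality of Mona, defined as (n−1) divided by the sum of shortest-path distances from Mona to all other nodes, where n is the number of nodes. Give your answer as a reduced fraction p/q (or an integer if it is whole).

Distances from Mona: Bao:2, Dee:1, Eva:2, Farah:3, Frank:3, Hiro:2, Kai:1, Oskar:2, Veda:1, Vikram:2, Wiremu:3. Sum = 22.
n = 12, so closeness = 11/22 = 1/2.

1/2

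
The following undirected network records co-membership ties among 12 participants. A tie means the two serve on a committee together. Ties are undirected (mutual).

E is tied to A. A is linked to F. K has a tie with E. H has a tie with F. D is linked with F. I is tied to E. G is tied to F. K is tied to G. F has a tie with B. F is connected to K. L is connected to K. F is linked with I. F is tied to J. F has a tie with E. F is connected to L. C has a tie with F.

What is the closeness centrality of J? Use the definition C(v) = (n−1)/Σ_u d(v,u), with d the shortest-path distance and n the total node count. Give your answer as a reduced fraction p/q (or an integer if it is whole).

Distances from J: A:2, B:2, C:2, D:2, E:2, F:1, G:2, H:2, I:2, K:2, L:2. Sum = 21.
n = 12, so closeness = 11/21.

11/21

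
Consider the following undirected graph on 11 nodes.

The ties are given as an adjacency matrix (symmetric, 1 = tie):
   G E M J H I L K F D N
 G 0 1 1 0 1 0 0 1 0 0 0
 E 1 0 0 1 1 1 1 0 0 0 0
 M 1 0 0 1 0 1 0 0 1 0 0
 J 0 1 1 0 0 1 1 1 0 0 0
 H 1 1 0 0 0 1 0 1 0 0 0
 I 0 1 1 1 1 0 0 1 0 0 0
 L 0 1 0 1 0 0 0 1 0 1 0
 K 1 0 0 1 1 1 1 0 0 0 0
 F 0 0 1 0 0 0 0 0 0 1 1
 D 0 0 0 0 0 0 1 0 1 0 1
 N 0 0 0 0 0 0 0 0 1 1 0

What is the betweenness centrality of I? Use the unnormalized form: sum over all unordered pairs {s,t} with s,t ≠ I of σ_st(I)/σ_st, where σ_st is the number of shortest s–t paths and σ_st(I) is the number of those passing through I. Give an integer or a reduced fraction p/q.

Pairs whose geodesics pass through I — E–M: 1/3; E–K: 1/5; E–F: 1/4; M–H: 1/2; M–K: 1/3; J–H: 1/3; H–F: 1/2; H–N: 1/4; K–F: 1/4.
All other pairs contribute 0.
Summing the contributions gives betweenness(I) = 59/20.

59/20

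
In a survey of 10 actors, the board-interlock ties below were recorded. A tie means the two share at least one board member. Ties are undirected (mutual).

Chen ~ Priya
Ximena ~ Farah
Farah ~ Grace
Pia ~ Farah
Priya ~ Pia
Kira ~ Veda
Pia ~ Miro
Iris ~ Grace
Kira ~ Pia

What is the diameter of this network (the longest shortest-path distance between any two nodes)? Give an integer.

5

Eccentricity of each node (its greatest distance to any other): Chen:5, Farah:3, Grace:4, Iris:5, Kira:4, Miro:4, Pia:3, Priya:4, Veda:5, Ximena:4.
The maximum eccentricity is 5, realized for instance by the pair Iris–Veda via Iris – Grace – Farah – Pia – Kira – Veda. So the diameter is 5.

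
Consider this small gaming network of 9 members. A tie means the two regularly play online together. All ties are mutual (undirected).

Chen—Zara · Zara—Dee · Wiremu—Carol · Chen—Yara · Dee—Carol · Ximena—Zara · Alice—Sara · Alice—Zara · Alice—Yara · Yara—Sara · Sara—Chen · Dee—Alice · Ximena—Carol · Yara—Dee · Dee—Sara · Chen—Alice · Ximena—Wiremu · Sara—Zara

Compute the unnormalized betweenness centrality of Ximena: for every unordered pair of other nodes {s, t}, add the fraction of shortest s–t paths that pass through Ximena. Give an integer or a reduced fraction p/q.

Pairs whose geodesics pass through Ximena — Carol–Chen: 1/5; Carol–Zara: 1/2; Wiremu–Alice: 1/2; Wiremu–Chen: 1; Wiremu–Zara: 1; Wiremu–Sara: 1/2.
All other pairs contribute 0.
Summing the contributions gives betweenness(Ximena) = 37/10.

37/10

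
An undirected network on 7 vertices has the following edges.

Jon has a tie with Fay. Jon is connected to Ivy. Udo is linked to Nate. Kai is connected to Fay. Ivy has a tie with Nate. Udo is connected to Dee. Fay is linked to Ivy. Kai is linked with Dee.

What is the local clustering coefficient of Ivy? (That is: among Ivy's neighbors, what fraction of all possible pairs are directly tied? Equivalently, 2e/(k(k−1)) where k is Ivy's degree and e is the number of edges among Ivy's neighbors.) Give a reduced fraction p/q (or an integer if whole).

1/3

Ivy's neighbors: Fay, Jon, and Nate (k = 3).
Possible neighbor pairs: C(3,2) = 3. Edges among them: Fay–Jon → e = 1.
Clustering(Ivy) = 1/3.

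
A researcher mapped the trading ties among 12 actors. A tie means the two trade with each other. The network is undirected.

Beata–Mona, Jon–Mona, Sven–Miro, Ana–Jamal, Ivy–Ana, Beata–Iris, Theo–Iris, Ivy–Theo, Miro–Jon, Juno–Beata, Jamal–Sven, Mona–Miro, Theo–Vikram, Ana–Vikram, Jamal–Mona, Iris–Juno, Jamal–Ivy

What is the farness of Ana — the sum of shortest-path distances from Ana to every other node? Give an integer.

Distances from Ana: Beata:3, Iris:3, Ivy:1, Jamal:1, Jon:3, Juno:4, Miro:3, Mona:2, Sven:2, Theo:2, Vikram:1.
Sum = 3 + 3 + 1 + 1 + 3 + 4 + 3 + 2 + 2 + 2 + 1 = 25.

25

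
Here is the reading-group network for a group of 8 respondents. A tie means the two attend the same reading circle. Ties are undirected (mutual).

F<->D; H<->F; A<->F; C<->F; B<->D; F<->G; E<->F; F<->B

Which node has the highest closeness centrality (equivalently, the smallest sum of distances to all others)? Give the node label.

Farness (sum of distances to all others) for each node — A:13, B:12, C:13, D:12, E:13, F:7, G:13, H:13.
The smallest farness is 7, for F, so F has the highest closeness.

F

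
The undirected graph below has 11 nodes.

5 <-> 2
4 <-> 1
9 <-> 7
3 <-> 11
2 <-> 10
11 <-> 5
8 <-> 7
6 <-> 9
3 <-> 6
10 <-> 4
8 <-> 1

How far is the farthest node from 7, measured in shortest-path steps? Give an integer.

Distances from 7: 1:2, 2:5, 3:3, 4:3, 5:5, 6:2, 8:1, 9:1, 10:4, 11:4.
The largest is 5 (to 5 and 2), so the eccentricity of 7 is 5.

5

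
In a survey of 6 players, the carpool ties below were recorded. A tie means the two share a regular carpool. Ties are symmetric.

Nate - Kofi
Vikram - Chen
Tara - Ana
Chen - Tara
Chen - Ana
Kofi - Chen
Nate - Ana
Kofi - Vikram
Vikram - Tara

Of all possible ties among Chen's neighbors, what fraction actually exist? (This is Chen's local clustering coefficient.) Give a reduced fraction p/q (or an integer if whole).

Chen's neighbors: Ana, Kofi, Tara, and Vikram (k = 4).
Possible neighbor pairs: C(4,2) = 6. Edges among them: Ana–Tara, Kofi–Vikram, Tara–Vikram → e = 3.
Clustering(Chen) = 3/6 = 1/2.

1/2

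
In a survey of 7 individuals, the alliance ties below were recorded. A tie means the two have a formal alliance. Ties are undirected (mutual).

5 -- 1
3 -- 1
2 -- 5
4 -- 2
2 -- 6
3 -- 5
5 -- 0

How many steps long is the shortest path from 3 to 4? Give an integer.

One shortest route is 3 – 5 – 2 – 4, which uses 3 edges, and at distance 2 from 3 we only reach {0, 2}, which does not include 4. So d(3,4) = 3.

3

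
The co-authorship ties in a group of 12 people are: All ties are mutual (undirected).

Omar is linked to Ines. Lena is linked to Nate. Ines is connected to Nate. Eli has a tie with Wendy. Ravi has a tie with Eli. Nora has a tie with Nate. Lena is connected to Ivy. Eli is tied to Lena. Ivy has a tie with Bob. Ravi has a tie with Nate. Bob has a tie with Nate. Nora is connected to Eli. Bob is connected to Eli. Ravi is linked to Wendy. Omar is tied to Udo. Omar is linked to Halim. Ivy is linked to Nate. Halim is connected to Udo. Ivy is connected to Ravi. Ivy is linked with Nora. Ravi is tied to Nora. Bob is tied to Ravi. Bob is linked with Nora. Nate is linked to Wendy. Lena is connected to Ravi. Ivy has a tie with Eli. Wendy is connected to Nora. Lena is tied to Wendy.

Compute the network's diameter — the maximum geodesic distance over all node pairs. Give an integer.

5

Eccentricity of each node (its greatest distance to any other): Bob:4, Eli:5, Halim:5, Ines:3, Ivy:4, Lena:4, Nate:3, Nora:4, Omar:4, Ravi:4, Udo:5, Wendy:4.
The maximum eccentricity is 5, realized for instance by the pair Eli–Udo via Eli – Bob – Nate – Ines – Omar – Udo. So the diameter is 5.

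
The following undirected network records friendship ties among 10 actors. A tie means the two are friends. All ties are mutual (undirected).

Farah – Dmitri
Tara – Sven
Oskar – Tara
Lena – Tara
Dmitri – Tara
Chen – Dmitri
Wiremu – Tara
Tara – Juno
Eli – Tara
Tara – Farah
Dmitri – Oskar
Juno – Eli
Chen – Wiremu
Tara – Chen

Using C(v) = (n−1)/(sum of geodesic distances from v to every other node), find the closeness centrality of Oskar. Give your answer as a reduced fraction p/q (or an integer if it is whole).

9/16

Distances from Oskar: Chen:2, Dmitri:1, Eli:2, Farah:2, Juno:2, Lena:2, Sven:2, Tara:1, Wiremu:2. Sum = 16.
n = 10, so closeness = 9/16.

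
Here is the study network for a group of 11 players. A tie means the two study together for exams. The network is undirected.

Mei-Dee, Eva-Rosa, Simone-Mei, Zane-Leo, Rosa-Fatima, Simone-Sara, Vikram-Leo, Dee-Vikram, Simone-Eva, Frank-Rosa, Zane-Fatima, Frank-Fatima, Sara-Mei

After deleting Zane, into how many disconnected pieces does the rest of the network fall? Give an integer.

Zane's neighbors (Fatima and Leo) remain reachable from one another through other ties, so the rest of the network stays in one piece.

1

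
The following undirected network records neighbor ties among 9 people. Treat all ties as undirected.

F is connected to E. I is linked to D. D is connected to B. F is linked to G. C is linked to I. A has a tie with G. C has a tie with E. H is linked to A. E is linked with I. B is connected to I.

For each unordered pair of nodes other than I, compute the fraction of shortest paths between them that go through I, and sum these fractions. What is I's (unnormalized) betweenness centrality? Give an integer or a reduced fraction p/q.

Pairs whose geodesics pass through I — A–B: 1; A–D: 1; G–B: 1; G–D: 1; F–B: 1; F–D: 1; H–B: 1; H–D: 1; C–B: 1; C–D: 1; B–E: 1; E–D: 1.
All other pairs contribute 0.
Summing the contributions gives betweenness(I) = 12.

12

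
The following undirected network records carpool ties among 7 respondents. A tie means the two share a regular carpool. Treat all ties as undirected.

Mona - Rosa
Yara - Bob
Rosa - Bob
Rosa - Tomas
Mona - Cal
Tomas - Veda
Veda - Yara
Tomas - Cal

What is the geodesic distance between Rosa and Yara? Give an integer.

One shortest route is Rosa – Bob – Yara, which uses 2 edges, and Rosa and Yara are not directly tied, so nothing shorter exists. So d(Rosa,Yara) = 2.

2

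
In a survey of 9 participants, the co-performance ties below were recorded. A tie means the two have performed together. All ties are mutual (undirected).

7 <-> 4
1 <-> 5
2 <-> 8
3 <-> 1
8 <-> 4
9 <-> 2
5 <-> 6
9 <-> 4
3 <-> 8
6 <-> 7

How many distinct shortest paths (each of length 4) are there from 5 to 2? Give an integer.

1

The shortest distance is 4, and the only length-4 path is 5–1–3–8–2. So there is exactly 1 shortest path.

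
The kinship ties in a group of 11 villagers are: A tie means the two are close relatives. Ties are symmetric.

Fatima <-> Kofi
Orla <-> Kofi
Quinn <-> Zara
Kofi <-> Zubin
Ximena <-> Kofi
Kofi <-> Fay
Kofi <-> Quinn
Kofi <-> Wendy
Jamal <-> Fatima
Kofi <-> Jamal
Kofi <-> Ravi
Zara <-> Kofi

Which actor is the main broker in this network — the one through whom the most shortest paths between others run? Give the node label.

Unnormalized betweenness of each node: Fatima:0, Fay:0, Jamal:0, Kofi:43, Orla:0, Quinn:0, Ravi:0, Wendy:0, Ximena:0, Zara:0, Zubin:0.
Kofi has the largest value, 43, making it the main broker — the node through which the most shortest paths run.

Kofi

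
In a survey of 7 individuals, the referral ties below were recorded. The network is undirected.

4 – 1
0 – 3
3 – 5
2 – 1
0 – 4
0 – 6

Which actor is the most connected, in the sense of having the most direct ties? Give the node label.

Degrees — 0:3, 1:2, 2:1, 3:2, 4:2, 5:1, 6:1.
The maximum is 3, attained only by 0.

0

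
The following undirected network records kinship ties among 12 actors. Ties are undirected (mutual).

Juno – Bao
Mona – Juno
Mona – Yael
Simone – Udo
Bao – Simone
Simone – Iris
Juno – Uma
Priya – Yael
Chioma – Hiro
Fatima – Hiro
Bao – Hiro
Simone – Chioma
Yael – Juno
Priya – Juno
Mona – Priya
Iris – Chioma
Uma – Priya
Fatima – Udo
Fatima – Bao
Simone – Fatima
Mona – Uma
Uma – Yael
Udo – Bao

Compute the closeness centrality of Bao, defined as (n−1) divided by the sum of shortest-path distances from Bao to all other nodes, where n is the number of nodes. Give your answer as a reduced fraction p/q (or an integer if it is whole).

11/17

Distances from Bao: Chioma:2, Fatima:1, Hiro:1, Iris:2, Juno:1, Mona:2, Priya:2, Simone:1, Udo:1, Uma:2, Yael:2. Sum = 17.
n = 12, so closeness = 11/17.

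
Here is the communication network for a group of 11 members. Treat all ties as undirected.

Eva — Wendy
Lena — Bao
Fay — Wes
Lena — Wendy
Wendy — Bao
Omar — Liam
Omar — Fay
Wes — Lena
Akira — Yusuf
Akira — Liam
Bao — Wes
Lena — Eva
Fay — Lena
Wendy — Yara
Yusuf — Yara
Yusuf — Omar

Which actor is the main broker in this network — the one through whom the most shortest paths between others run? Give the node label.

Omar

Unnormalized betweenness of each node: Akira:4/3, Bao:1, Eva:0, Fay:12, Lena:28/3, Liam:11/6, Omar:37/3, Wendy:59/6, Wes:3/2, Yara:8, Yusuf:59/6.
Omar has the largest value, 37/3, making it the main broker — the node through which the most shortest paths run.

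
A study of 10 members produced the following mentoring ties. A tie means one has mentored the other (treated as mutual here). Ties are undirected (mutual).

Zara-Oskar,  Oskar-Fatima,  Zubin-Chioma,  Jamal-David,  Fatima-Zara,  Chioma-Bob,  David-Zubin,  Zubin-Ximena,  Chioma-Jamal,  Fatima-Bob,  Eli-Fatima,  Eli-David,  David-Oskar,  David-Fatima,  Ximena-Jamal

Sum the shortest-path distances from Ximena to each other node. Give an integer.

22

Distances from Ximena: Bob:3, Chioma:2, David:2, Eli:3, Fatima:3, Jamal:1, Oskar:3, Zara:4, Zubin:1.
Sum = 3 + 2 + 2 + 3 + 3 + 1 + 3 + 4 + 1 = 22.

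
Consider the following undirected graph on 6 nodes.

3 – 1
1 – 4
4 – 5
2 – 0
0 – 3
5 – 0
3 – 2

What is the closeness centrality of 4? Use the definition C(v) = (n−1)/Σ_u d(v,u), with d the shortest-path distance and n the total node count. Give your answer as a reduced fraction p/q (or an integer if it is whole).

5/9

Distances from 4: 0:2, 1:1, 2:3, 3:2, 5:1. Sum = 9.
n = 6, so closeness = 5/9.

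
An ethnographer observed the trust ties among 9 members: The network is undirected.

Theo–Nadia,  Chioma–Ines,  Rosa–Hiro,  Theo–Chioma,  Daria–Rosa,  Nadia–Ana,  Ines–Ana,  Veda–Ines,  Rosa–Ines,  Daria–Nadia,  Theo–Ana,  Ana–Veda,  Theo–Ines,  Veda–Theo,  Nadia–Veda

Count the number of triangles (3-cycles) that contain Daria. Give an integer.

Daria's neighbors are Nadia and Rosa, but none of them are tied to each other, so no triangle contains Daria.

0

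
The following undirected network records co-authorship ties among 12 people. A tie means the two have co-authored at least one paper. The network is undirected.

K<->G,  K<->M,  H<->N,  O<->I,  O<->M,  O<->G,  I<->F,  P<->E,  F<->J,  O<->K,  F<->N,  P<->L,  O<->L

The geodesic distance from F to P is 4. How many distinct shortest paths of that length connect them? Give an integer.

1

The shortest distance is 4, and the only length-4 path is F–I–O–L–P. So there is exactly 1 shortest path.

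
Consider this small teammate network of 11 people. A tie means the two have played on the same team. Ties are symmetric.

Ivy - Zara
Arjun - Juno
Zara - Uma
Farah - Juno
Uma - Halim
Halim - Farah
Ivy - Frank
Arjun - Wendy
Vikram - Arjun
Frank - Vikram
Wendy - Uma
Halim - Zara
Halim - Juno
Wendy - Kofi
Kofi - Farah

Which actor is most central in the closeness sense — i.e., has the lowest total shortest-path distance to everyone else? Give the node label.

Halim

Farness (sum of distances to all others) for each node — Arjun:19, Farah:21, Frank:26, Halim:18, Ivy:24, Juno:19, Kofi:24, Uma:19, Vikram:23, Wendy:19, Zara:20.
The smallest farness is 18, for Halim, so Halim has the highest closeness.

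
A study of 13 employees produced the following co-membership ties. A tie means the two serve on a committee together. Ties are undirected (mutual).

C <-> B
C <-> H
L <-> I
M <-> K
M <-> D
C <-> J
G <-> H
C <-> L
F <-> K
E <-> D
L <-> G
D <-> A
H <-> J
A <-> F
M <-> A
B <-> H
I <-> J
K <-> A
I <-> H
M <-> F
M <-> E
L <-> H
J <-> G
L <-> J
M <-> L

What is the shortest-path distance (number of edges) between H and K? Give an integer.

3

One shortest route is H – L – M – K, which uses 3 edges, and at distance 2 from H we only reach {M}, which does not include K. So d(H,K) = 3.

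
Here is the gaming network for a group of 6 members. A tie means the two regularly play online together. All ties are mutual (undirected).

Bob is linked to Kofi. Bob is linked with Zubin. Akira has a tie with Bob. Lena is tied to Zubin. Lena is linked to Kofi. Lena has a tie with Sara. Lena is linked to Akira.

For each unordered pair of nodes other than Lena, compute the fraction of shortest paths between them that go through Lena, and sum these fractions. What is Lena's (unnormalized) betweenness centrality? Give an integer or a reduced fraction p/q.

11/2

Pairs whose geodesics pass through Lena — Zubin–Sara: 1; Zubin–Akira: 1/2; Zubin–Kofi: 1/2; Bob–Sara: 3/3; Sara–Akira: 1; Sara–Kofi: 1; Akira–Kofi: 1/2.
All other pairs contribute 0.
Summing the contributions gives betweenness(Lena) = 11/2.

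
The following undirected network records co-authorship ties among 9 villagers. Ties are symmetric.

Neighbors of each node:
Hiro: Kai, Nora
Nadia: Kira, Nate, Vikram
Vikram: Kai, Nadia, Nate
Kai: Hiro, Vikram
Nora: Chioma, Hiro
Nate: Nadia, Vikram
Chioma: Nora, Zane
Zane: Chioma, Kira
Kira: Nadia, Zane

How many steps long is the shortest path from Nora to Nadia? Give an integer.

4

One shortest route is Nora – Hiro – Kai – Vikram – Nadia, which uses 4 edges, and at distance 3 from Nora we only reach {Kira, Vikram}, which does not include Nadia. So d(Nora,Nadia) = 4.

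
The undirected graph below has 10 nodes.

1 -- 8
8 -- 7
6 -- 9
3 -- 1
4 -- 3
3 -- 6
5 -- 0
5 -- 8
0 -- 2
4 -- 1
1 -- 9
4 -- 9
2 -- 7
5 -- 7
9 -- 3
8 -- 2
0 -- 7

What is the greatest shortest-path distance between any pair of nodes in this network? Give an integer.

Eccentricity of each node (its greatest distance to any other): 0:5, 1:3, 2:4, 3:4, 4:4, 5:4, 6:5, 7:4, 8:3, 9:4.
The maximum eccentricity is 5, realized for instance by the pair 0–6 via 0 – 7 – 8 – 1 – 3 – 6. So the diameter is 5.

5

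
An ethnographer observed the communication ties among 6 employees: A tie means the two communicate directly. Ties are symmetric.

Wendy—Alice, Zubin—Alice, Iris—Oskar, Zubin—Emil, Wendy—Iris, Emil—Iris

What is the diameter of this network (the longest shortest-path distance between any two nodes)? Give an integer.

Eccentricity of each node (its greatest distance to any other): Alice:3, Emil:2, Iris:2, Oskar:3, Wendy:2, Zubin:3.
The maximum eccentricity is 3, realized for instance by the pair Zubin–Oskar via Zubin – Emil – Iris – Oskar. So the diameter is 3.

3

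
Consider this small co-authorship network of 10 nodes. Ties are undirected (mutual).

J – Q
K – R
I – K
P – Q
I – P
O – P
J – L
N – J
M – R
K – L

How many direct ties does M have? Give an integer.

M is directly tied to R. That is 1 neighbor, so the degree of M is 1.

1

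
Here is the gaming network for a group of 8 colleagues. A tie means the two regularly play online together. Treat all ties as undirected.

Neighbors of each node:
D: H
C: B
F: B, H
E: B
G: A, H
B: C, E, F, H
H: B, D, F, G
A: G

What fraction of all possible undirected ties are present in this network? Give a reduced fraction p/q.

There are 8 edges and 8 nodes, so the maximum possible is C(8,2) = 28.
Density = 8/28 = 2/7.

2/7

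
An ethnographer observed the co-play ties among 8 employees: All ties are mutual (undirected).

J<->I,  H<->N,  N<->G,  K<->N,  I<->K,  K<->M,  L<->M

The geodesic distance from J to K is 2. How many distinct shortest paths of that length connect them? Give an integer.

The shortest distance is 2, and the only length-2 path is J–I–K. So there is exactly 1 shortest path.

1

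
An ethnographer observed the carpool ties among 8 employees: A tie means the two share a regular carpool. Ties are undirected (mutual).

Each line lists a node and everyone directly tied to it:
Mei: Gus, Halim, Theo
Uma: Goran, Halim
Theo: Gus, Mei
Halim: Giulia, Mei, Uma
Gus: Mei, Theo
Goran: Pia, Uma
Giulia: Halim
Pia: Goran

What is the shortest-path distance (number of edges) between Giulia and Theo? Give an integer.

3

One shortest route is Giulia – Halim – Mei – Theo, which uses 3 edges, and at distance 2 from Giulia we only reach {Mei, Uma}, which does not include Theo. So d(Giulia,Theo) = 3.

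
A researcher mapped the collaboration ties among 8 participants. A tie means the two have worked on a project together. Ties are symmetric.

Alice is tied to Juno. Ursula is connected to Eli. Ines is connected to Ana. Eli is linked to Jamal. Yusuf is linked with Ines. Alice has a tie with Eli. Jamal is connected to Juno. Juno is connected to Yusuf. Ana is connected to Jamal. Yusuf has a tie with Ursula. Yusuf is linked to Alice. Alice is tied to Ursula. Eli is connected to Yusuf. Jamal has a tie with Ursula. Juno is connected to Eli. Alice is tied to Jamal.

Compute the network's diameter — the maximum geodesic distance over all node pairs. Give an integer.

2

Eccentricity of each node (its greatest distance to any other): Alice:2, Ana:2, Eli:2, Ines:2, Jamal:2, Juno:2, Ursula:2, Yusuf:2.
The maximum eccentricity is 2, realized for instance by the pair Ines–Eli via Ines – Yusuf – Eli. So the diameter is 2.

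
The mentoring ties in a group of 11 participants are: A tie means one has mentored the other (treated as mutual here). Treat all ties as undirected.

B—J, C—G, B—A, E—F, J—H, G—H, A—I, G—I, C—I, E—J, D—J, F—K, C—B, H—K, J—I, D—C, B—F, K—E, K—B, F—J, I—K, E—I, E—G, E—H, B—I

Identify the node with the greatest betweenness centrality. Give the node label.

Unnormalized betweenness of each node: A:0, B:2479/420, C:23/7, D:1/3, E:316/105, F:83/140, G:23/12, H:106/105, I:3319/420, J:599/84, K:23/12.
I has the largest value, 3319/420, making it the main broker — the node through which the most shortest paths run.

I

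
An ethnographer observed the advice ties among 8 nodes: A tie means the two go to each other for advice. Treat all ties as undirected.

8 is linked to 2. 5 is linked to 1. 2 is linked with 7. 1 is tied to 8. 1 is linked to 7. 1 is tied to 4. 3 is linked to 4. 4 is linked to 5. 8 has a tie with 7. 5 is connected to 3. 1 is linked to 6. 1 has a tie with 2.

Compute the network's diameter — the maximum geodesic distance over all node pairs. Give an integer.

3

Eccentricity of each node (its greatest distance to any other): 1:2, 2:3, 3:3, 4:2, 5:2, 6:3, 7:3, 8:3.
The maximum eccentricity is 3, realized for instance by the pair 3–8 via 3 – 4 – 1 – 8. So the diameter is 3.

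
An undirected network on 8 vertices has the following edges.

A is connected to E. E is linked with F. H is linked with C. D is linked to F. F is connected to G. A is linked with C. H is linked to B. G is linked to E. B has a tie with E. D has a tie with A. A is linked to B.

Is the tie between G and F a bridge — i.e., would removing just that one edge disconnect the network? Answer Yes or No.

No

Even without that edge, G still reaches F via G – E – F, so the network stays connected. Not a bridge.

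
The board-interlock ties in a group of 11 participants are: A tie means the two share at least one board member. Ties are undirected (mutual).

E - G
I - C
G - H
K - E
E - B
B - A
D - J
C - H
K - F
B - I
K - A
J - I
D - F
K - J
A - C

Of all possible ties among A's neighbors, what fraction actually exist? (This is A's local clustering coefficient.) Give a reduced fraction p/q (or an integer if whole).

0

A's neighbors: B, C, and K (k = 3).
Possible neighbor pairs: C(3,2) = 3. Edges among them: none → e = 0.
Clustering(A) = 0/3 = 0.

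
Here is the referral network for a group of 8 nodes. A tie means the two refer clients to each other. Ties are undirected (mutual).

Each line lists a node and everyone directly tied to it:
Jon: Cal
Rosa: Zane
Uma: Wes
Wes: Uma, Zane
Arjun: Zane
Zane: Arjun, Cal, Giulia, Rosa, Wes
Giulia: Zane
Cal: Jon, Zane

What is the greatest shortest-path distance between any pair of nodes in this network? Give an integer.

4

Eccentricity of each node (its greatest distance to any other): Arjun:3, Cal:3, Giulia:3, Jon:4, Rosa:3, Uma:4, Wes:3, Zane:2.
The maximum eccentricity is 4, realized for instance by the pair Jon–Uma via Jon – Cal – Zane – Wes – Uma. So the diameter is 4.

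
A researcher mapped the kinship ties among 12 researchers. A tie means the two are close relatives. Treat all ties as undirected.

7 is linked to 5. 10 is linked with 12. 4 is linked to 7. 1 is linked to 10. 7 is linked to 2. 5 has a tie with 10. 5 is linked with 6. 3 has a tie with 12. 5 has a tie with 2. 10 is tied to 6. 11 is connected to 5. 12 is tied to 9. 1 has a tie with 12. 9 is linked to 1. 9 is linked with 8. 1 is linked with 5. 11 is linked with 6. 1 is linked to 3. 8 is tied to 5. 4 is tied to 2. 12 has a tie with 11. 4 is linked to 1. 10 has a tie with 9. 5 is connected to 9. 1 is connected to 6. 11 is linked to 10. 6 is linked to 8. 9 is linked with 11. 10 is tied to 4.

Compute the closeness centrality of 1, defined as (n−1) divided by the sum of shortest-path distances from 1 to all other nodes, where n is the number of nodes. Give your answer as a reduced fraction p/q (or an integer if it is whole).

11/15

Distances from 1: 2:2, 3:1, 4:1, 5:1, 6:1, 7:2, 8:2, 9:1, 10:1, 11:2, 12:1. Sum = 15.
n = 12, so closeness = 11/15.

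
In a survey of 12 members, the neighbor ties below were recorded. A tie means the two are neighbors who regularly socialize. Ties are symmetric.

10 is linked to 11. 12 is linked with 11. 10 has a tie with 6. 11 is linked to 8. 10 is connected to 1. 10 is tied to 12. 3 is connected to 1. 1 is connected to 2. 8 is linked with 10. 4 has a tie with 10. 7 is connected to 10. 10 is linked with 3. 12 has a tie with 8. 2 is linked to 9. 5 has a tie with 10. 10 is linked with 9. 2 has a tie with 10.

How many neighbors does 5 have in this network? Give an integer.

5 is directly tied to 10. That is 1 neighbor, so the degree of 5 is 1.

1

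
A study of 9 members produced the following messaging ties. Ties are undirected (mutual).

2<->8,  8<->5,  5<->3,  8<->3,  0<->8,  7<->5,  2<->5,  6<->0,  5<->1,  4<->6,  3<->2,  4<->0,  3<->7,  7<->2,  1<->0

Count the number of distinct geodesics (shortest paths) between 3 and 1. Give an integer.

1

The shortest distance is 2, and the only length-2 path is 3–5–1. So there is exactly 1 shortest path.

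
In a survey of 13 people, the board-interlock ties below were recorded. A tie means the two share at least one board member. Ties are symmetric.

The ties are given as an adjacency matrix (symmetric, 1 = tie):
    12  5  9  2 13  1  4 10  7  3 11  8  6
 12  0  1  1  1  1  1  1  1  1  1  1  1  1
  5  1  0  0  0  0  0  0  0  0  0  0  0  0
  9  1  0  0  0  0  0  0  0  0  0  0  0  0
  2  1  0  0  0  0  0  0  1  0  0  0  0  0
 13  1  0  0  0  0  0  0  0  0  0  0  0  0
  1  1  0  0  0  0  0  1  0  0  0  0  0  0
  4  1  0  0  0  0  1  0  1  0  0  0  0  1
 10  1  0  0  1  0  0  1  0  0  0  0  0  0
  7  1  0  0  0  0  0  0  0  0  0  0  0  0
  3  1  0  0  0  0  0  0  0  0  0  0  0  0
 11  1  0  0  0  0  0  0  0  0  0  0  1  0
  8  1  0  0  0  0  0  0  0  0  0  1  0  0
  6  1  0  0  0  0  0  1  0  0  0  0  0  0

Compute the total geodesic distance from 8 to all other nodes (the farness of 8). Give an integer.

22

Distances from 8: 1:2, 2:2, 3:2, 4:2, 5:2, 6:2, 7:2, 9:2, 10:2, 11:1, 12:1, 13:2.
Sum = 2 + 2 + 2 + 2 + 2 + 2 + 2 + 2 + 2 + 1 + 1 + 2 = 22.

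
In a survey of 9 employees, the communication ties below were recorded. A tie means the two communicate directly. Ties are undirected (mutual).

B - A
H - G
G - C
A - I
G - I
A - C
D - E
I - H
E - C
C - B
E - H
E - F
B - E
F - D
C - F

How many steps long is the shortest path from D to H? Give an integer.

One shortest route is D – E – H, which uses 2 edges, and D and H are not directly tied, so nothing shorter exists. So d(D,H) = 2.

2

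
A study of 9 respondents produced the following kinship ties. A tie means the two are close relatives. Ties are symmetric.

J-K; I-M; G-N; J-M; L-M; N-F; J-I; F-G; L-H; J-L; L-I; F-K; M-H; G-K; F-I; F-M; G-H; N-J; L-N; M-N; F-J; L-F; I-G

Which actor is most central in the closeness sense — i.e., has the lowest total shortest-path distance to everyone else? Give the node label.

Farness (sum of distances to all others) for each node — F:9, G:11, H:13, I:11, J:10, K:13, L:10, M:10, N:11.
The smallest farness is 9, for F, so F has the highest closeness.

F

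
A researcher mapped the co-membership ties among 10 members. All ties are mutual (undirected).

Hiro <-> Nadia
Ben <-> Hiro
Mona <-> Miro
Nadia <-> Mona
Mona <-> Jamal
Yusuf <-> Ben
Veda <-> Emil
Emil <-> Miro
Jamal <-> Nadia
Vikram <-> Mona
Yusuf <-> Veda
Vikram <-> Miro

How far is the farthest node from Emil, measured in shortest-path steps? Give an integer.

Distances from Emil: Ben:3, Hiro:4, Jamal:3, Miro:1, Mona:2, Nadia:3, Veda:1, Vikram:2, Yusuf:2.
The largest is 4 (to Hiro), so the eccentricity of Emil is 4.

4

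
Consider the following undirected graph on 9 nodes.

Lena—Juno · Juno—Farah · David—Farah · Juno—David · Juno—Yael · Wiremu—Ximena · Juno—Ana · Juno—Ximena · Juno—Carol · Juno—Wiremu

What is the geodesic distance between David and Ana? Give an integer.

One shortest route is David – Juno – Ana, which uses 2 edges, and David and Ana are not directly tied, so nothing shorter exists. So d(David,Ana) = 2.

2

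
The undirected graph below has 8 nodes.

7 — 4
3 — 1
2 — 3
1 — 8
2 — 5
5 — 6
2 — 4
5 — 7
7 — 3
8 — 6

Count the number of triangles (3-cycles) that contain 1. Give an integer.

1's neighbors are 3 and 8, but none of them are tied to each other, so no triangle contains 1.

0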